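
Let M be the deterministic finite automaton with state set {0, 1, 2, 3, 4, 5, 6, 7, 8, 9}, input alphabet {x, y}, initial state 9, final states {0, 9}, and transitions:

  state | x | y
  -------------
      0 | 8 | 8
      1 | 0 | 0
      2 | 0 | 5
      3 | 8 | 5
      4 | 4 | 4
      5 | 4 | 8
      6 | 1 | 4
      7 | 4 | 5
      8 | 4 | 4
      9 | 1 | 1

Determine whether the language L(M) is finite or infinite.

The useful states (reachable from 9 and able to reach an accepting state) are {0, 1, 9}.
Restricted to these states the transition graph has no cycle, so every accepting path has bounded length and L is finite.

finite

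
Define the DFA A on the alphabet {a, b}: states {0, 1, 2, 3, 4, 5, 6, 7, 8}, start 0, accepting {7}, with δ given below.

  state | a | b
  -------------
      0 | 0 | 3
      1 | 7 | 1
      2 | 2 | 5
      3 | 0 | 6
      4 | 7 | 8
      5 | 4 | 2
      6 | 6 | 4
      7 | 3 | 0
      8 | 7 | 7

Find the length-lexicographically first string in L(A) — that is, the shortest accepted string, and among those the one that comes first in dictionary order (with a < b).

A breadth-first search from 0 reaches an accepting state first via the path 0 → 3 → 6 → 4 → 7 on input bbba.
No string of length < 4 is accepted (BFS exhausts all shorter strings without reaching an accepting state), and bbba is the lexicographically least accepting string of length 4.

bbba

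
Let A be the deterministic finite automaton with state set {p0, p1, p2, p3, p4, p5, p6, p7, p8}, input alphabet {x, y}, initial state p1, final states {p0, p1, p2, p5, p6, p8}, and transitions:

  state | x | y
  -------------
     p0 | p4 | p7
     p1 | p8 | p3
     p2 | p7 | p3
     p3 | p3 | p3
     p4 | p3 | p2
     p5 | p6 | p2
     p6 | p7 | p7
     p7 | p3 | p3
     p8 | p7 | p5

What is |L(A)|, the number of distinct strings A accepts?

The useful subgraph on states {p1, p2, p5, p6, p8} is acyclic, so L(A) is finite; the longest accepting path visits 4 useful states, giving maximum string length 3.
Counting accepting paths from p1 by length: 1 of length 0, 1 of length 1, 1 of length 2, 2 of length 3. Total 5.

5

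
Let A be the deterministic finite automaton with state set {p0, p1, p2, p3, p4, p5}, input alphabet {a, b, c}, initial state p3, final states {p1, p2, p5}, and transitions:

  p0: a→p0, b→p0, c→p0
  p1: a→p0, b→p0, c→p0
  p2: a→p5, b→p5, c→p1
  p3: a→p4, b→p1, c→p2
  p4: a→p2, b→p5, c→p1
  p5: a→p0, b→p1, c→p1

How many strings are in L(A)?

21

The useful subgraph on states {p1, p2, p3, p4, p5} is acyclic, so L(A) is finite; the longest accepting path visits 5 useful states, giving maximum string length 4.
Counting accepting paths from p3 by length: 2 of length 1, 6 of length 2, 9 of length 3, 4 of length 4. Total 21.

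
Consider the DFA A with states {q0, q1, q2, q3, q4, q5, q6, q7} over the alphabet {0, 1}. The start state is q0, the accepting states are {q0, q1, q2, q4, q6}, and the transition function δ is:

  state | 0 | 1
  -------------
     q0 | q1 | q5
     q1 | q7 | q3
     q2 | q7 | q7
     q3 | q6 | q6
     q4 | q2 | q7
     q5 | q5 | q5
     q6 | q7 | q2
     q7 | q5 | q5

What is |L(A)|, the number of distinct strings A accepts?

The useful subgraph on states {q0, q1, q2, q3, q6} is acyclic, so L(A) is finite; the longest accepting path visits 5 useful states, giving maximum string length 4.
Counting accepting paths from q0 by length: 1 of length 0, 1 of length 1, 2 of length 3, 2 of length 4. Total 6.

6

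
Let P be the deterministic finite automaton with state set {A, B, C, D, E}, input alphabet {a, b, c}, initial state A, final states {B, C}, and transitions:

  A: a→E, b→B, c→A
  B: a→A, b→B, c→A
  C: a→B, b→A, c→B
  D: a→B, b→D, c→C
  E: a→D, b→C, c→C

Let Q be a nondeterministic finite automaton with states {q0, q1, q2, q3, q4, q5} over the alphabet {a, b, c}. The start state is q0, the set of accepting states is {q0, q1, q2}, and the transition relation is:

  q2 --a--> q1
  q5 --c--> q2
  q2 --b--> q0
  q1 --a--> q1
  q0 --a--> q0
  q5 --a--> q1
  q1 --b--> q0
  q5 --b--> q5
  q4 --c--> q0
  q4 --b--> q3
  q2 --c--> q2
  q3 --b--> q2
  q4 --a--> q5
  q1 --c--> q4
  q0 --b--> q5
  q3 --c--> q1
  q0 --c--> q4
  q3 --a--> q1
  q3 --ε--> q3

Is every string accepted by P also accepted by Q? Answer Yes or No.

No

The string b is in L(P) but not in L(Q).
So L(P) ⊄ L(Q).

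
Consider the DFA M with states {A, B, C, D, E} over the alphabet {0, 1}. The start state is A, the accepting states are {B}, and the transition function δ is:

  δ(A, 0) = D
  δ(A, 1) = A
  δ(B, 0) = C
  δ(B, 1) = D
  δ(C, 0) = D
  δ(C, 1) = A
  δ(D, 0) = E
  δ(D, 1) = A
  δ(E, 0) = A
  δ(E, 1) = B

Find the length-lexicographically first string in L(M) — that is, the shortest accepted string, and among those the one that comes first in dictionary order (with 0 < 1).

001

A breadth-first search from A reaches an accepting state first via the path A → D → E → B on input 001.
No string of length < 3 is accepted (BFS exhausts all shorter strings without reaching an accepting state), and 001 is the lexicographically least accepting string of length 3.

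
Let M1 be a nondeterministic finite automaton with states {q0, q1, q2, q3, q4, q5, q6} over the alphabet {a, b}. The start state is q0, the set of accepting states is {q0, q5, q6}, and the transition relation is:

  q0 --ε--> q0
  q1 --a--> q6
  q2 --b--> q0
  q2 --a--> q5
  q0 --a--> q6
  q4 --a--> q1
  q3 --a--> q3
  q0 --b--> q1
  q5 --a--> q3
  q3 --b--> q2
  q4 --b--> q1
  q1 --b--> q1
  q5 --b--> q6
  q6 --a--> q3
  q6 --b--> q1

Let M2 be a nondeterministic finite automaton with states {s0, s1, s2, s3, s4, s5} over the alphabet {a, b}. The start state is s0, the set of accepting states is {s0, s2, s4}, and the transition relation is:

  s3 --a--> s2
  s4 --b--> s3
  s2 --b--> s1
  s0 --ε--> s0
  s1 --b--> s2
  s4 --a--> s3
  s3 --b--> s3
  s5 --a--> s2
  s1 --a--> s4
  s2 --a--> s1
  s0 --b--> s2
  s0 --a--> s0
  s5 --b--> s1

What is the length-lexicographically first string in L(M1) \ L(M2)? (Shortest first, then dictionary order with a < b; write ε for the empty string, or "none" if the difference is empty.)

ba

The string ba is accepted by M1 but not by M2.
No shorter string lies in the difference, and ba is the lexicographically first length-2 string in L(M1) \ L(M2).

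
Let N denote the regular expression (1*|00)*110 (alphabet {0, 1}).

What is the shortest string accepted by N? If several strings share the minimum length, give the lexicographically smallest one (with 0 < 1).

110

By inspection of the expression, no string of length less than 3 matches, and 110 is the lexicographically first match of length 3.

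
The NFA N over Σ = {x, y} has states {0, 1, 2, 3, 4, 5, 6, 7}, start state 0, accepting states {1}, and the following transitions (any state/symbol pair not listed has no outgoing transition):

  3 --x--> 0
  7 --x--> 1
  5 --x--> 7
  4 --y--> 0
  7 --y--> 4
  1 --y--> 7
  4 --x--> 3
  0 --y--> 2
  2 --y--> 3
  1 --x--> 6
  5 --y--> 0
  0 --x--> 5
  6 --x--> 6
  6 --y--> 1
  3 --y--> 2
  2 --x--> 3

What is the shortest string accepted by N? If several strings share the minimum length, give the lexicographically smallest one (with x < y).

A breadth-first search from 0 reaches an accepting state first via the path 0 → 5 → 7 → 1 on input xxx.
No string of length < 3 is accepted (BFS exhausts all shorter strings without reaching an accepting state), and xxx is the lexicographically least accepting string of length 3.

xxx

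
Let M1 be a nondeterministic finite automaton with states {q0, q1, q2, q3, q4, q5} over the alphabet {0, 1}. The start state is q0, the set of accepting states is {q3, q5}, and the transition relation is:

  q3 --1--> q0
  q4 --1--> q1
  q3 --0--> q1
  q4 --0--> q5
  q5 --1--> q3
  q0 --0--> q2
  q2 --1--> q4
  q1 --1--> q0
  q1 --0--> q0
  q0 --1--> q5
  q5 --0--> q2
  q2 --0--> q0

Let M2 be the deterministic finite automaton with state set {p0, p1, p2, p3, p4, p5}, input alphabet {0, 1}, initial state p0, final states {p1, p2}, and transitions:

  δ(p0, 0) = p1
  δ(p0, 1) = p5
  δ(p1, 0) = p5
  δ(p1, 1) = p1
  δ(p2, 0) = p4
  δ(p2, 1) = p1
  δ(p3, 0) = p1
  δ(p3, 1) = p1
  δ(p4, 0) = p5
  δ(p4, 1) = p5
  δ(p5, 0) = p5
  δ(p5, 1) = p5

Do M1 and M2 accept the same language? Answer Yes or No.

No

The string 1 is accepted by M1 but rejected by M2.
So L(M1) ≠ L(M2).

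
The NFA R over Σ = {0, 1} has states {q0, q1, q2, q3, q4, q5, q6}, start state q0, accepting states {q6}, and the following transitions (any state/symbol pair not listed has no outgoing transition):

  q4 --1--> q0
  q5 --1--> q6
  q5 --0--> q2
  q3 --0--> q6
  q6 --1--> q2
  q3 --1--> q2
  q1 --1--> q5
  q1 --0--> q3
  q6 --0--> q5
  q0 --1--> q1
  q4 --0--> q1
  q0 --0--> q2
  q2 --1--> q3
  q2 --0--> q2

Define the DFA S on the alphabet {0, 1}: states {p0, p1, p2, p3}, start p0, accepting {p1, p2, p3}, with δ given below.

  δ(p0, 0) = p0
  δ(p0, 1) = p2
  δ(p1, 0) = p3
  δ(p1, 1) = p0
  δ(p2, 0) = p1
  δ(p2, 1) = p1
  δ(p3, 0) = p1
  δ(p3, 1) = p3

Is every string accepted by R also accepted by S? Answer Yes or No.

No

The string 111 is in L(R) but not in L(S).
So L(R) ⊄ L(S).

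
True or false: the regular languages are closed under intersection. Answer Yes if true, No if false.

Run DFAs for L₁ and L₂ in parallel: the product automaton with state set Q₁ × Q₂, start (q₁, q₂) and accepting set F₁ × F₂ recognises L₁ ∩ L₂.
So the regular languages are closed under intersection.

Yes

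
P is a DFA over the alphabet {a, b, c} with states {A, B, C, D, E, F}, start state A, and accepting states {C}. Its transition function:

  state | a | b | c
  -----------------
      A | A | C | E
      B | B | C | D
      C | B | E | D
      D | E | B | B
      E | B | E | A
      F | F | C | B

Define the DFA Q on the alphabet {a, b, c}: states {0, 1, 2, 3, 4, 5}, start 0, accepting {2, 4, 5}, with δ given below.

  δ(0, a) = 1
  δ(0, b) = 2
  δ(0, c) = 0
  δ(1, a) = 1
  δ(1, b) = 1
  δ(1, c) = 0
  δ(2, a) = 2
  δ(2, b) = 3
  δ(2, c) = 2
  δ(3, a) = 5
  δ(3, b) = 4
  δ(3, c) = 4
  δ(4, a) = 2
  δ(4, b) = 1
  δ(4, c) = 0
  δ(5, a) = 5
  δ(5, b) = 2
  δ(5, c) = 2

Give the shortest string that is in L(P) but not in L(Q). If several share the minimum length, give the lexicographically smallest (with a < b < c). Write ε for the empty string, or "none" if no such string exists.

The string ab is accepted by P but not by Q.
No shorter string lies in the difference, and ab is the lexicographically first length-2 string in L(P) \ L(Q).

ab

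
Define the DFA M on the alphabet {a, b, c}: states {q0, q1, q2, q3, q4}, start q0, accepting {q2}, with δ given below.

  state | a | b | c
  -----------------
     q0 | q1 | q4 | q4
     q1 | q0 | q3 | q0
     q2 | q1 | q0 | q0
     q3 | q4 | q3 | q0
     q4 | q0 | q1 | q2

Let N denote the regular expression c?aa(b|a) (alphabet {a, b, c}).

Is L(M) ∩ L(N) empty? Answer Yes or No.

Yes

Converting the expression N to a DFA (subset construction, then merging equivalent states) gives the minimal DFA with states {n0, n1, n2, n3, n4, n5}, start state n0, accepting states {n5} and transitions n0: a→n1, b→n2, c→n3; n1: a→n4, b→n2, c→n2; n2: a→n2, b→n2, c→n2; n3: a→n1, b→n2, c→n2; n4: a→n5, b→n5, c→n2; n5: a→n2, b→n2, c→n2.
Exploring the product automaton M × N from the start pair (q0, n0), following both machines on each input symbol, reaches 15 state pairs: (q0, n0), (q1, n1), (q4, n2), (q4, n3), (q0, n4), (q3, n2), (q0, n2), (q1, n2), (q2, n2), (q0, n1), (q1, n5), (q4, n5), (q1, n4), (q0, n5), (q3, n5).
M accepts in {q2} and N accepts in {n5}; no reachable pair has both components accepting, so no string drives both machines to acceptance simultaneously and L(M) ∩ L(N) = ∅.
So no string is accepted by both, and the intersection is empty.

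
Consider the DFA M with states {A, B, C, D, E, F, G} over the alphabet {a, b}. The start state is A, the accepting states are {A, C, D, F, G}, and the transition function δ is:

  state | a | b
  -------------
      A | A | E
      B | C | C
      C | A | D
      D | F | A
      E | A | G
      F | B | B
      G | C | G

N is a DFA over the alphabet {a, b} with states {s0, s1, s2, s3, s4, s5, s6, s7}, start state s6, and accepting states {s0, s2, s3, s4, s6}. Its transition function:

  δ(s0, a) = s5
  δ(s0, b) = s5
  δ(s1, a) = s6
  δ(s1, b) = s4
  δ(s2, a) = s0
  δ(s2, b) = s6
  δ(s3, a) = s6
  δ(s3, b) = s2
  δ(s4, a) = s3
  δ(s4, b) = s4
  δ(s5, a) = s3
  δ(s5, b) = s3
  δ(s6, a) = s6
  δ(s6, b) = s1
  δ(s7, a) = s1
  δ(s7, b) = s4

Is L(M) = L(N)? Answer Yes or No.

Yes

Exploring the product automaton M × N from the start pair (A, s6), following both machines on each input symbol, reaches 7 state pairs: (A, s6), (E, s1), (G, s4), (C, s3), (D, s2), (F, s0), (B, s5).
M accepts in {A, C, D, F, G} and N accepts in {s0, s2, s3, s4, s6}. In every reachable pair the two components are either both accepting — (A, s6), (G, s4), (C, s3), (D, s2), (F, s0) — or both non-accepting, so no string is accepted by exactly one of the machines: L(M) \ L(N) and L(N) \ L(M) are both empty.
Hence every string is accepted by M iff it is accepted by N, and the two languages coincide.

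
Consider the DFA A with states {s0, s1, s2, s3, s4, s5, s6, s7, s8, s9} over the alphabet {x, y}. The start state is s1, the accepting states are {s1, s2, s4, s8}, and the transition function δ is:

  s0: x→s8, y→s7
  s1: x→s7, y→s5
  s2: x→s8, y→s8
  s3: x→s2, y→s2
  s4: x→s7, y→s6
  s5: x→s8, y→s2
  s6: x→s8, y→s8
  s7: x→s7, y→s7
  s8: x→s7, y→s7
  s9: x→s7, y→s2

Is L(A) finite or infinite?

The useful states (reachable from s1 and able to reach an accepting state) are {s1, s2, s5, s8}.
Restricted to these states the transition graph has no cycle, so every accepting path has bounded length and L is finite.

finite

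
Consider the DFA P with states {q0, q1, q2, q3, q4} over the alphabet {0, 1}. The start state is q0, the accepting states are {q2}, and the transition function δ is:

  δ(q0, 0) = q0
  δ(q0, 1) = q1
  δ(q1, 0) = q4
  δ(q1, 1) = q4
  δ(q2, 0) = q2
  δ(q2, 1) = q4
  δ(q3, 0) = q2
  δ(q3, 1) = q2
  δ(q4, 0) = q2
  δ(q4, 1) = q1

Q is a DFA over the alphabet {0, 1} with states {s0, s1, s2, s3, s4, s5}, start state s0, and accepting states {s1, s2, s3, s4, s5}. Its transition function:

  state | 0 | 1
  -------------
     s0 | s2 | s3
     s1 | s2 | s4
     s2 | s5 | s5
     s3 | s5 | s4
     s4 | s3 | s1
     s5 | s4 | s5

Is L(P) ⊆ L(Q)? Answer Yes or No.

Exploring the product automaton P × Q from the start pair (q0, s0), following both machines on each input symbol, reaches 18 state pairs: (q0, s0), (q0, s2), (q1, s3), (q0, s5), (q1, s5), (q4, s5), (q4, s4), (q0, s4), (q2, s4), (q2, s3), (q1, s1), (q0, s3), (q4, s1), (q2, s5), (q4, s2), (q1, s4), (q2, s2), (q4, s3).
P accepts in {q2} and Q accepts in {s1, s2, s3, s4, s5}. The reachable pairs whose P-component is accepting are (q2, s4), (q2, s3), (q2, s5), (q2, s2); in each of them the Q-component is accepting too, so the product for L(P) \ L(Q) (P-component accepting, Q-component rejecting) has no reachable accepting pair and the difference is empty.
Hence every string in L(P) is also in L(Q).

Yes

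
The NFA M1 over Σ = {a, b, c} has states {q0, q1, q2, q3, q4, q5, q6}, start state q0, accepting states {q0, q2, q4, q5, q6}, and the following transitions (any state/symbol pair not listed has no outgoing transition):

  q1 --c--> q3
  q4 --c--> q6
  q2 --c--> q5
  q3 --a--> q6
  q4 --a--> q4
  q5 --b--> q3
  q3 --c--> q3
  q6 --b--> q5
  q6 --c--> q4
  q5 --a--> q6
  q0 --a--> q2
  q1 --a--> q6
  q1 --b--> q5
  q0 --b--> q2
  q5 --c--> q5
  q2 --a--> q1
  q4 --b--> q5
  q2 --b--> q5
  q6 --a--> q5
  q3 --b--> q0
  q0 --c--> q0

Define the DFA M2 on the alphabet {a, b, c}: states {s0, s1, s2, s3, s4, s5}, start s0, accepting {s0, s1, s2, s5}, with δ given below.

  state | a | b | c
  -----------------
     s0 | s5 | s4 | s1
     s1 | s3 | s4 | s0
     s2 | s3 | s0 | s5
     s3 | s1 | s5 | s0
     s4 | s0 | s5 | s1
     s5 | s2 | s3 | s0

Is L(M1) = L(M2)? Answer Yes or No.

The string b is accepted by M1 but rejected by M2.
So L(M1) ≠ L(M2).

No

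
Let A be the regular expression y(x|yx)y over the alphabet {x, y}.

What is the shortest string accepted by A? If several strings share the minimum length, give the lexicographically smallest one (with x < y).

By inspection of the expression, no string of length less than 3 matches, and yxy is the lexicographically first match of length 3.

yxy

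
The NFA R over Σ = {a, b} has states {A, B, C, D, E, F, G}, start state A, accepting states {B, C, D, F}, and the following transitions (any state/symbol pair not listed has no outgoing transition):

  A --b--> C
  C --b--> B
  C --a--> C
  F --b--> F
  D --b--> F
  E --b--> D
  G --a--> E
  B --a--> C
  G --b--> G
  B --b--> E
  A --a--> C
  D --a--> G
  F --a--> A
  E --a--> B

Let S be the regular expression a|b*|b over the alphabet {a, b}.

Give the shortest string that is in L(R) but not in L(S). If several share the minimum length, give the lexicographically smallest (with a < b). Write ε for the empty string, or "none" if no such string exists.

The string aa is accepted by R but not by S.
No shorter string lies in the difference, and aa is the lexicographically first length-2 string in L(R) \ L(S).

aa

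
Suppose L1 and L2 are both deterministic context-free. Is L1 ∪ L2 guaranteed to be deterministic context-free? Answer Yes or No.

No

{aⁿbⁿ : n≥0} and {aⁿb²ⁿ : n≥0} are each accepted by a deterministic PDA (push the a's; pop one per b, respectively one per two b's), but their union U is not. Suppose a DPDA M accepted U. Being deterministic, M has a single run on aⁿb²ⁿ, and since aⁿbⁿ ∈ U that run passes through an accepting configuration right after consuming the prefix aⁿbⁿ and then goes on to accept again after n more b's. Build an ordinary (nondeterministic) PDA M′ that simulates M on a's and b's and, at any moment when M is in an accepting state, may switch to a second mode in which it reads only c's, feeding each c to M as a b; M′ accepts when M does. Then M′ accepts aⁱbʲcᵏ (k≥1) exactly when both aⁱbʲ ∈ U and aⁱbʲ⁺ᵏ ∈ U, and checking the four cases (i=j or j=2i, combined with j+k=i or j+k=2i) leaves only i=j=k: so L(M′) ∩ a*b*c⁺ = {aⁿbⁿcⁿ : n≥1} would be context-free, which it is not (pumping lemma) — contradiction. (The union is an unambiguous CFL; it is determinism, not unambiguity, that fails.)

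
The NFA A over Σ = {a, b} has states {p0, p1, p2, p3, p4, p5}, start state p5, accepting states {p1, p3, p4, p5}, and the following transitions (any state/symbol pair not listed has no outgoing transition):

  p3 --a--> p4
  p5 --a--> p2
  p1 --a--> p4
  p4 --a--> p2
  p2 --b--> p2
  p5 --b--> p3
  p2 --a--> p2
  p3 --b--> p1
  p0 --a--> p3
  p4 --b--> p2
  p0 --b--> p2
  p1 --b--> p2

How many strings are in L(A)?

The useful subgraph on states {p1, p3, p4, p5} is acyclic, so L(A) is finite; the longest accepting path visits 4 useful states, giving maximum string length 3.
Counting accepting paths from p5 by length: 1 of length 0, 1 of length 1, 2 of length 2, 1 of length 3. Total 5.

5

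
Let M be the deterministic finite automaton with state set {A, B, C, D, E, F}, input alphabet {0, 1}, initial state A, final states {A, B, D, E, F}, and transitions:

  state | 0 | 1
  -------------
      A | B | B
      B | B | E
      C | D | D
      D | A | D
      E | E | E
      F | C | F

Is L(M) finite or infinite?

infinite

State B is reachable from the start and can reach an accepting state, and it lies on the cycle B → B.
Traversing that cycle any number of times yields accepted strings of unbounded length, so the language is infinite.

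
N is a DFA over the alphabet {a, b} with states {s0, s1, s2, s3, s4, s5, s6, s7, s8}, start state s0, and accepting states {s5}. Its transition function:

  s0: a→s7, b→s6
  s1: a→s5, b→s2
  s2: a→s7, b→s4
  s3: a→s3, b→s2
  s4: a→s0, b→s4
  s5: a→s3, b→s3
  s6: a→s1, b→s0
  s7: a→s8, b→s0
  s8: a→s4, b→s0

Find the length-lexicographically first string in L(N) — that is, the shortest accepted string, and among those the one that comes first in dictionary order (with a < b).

A breadth-first search from s0 reaches an accepting state first via the path s0 → s6 → s1 → s5 on input baa.
No string of length < 3 is accepted (BFS exhausts all shorter strings without reaching an accepting state), and baa is the lexicographically least accepting string of length 3.

baa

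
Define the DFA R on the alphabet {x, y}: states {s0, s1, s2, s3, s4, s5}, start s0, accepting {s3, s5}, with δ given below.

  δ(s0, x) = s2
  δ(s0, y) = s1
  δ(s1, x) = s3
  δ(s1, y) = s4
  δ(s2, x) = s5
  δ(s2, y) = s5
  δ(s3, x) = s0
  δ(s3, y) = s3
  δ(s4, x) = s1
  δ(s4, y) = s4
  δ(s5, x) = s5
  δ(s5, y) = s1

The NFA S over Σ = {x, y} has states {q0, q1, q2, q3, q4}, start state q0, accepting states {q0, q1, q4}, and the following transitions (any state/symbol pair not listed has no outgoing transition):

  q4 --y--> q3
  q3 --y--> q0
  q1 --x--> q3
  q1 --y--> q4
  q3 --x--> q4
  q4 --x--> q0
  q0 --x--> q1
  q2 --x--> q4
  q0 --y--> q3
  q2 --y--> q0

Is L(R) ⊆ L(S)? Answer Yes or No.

The string xx is in L(R) but not in L(S).
So L(R) ⊄ L(S).

No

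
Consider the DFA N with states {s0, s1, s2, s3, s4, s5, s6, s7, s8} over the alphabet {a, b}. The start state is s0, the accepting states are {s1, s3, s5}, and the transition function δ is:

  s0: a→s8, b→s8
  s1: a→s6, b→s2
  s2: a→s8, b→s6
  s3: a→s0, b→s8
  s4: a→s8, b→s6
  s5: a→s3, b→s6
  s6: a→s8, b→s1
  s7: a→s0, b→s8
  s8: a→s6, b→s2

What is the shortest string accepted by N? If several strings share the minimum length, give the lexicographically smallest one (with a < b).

A breadth-first search from s0 reaches an accepting state first via the path s0 → s8 → s6 → s1 on input aab.
No string of length < 3 is accepted (BFS exhausts all shorter strings without reaching an accepting state), and aab is the lexicographically least accepting string of length 3.

aab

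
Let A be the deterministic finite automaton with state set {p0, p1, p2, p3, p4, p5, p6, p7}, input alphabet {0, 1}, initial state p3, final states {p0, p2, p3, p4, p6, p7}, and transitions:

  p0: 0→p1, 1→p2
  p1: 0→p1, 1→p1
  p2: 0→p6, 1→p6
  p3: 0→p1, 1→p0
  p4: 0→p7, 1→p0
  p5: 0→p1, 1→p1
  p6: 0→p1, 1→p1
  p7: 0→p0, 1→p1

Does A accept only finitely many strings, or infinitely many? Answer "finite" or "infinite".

finite

The useful states (reachable from p3 and able to reach an accepting state) are {p0, p2, p3, p6}.
Restricted to these states the transition graph has no cycle, so every accepting path has bounded length and L is finite.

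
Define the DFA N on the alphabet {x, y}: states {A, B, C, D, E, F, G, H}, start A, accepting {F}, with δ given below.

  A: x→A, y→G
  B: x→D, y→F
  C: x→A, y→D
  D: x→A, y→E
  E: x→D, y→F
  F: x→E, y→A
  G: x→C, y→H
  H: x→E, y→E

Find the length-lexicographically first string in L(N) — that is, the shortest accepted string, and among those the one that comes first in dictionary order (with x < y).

A breadth-first search from A reaches an accepting state first via the path A → G → H → E → F on input yyxy.
No string of length < 4 is accepted (BFS exhausts all shorter strings without reaching an accepting state), and yyxy is the lexicographically least accepting string of length 4.

yyxy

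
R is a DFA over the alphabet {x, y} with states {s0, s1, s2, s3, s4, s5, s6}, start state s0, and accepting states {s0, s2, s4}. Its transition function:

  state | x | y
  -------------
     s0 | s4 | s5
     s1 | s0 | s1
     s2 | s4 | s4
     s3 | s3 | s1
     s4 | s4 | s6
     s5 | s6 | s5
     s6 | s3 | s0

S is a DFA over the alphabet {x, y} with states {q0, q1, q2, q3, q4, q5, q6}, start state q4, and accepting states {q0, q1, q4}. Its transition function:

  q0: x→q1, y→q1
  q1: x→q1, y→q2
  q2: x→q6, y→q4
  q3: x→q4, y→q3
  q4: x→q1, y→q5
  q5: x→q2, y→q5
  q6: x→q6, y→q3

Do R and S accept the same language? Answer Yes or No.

Exploring the product automaton R × S from the start pair (s0, q4), following both machines on each input symbol, reaches 6 state pairs: (s0, q4), (s4, q1), (s5, q5), (s6, q2), (s3, q6), (s1, q3).
R accepts in {s0, s2, s4} and S accepts in {q0, q1, q4}. In every reachable pair the two components are either both accepting — (s0, q4), (s4, q1) — or both non-accepting, so no string is accepted by exactly one of the machines: L(R) \ L(S) and L(S) \ L(R) are both empty.
Hence every string is accepted by R iff it is accepted by S, and the two languages coincide.

Yes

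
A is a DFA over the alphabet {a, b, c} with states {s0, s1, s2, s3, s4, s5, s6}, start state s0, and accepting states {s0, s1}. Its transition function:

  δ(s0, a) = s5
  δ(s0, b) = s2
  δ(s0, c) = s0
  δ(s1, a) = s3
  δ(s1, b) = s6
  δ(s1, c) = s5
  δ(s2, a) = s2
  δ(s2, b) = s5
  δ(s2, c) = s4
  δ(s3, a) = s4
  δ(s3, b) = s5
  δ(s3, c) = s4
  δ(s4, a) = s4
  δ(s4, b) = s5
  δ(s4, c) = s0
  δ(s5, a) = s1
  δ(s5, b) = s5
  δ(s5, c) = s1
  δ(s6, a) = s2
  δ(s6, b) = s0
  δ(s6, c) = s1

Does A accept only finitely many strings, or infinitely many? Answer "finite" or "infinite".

State s0 is reachable from the start and can reach an accepting state, and it lies on the cycle s0 → s0.
Traversing that cycle any number of times yields accepted strings of unbounded length, so the language is infinite.

infinite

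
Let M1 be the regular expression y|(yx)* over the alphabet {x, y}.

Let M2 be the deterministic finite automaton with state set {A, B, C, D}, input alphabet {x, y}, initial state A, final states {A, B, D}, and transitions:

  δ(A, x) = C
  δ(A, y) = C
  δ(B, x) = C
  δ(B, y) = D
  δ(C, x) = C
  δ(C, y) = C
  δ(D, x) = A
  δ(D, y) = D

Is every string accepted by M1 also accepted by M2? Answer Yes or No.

The string y is in L(M1) but not in L(M2).
So L(M1) ⊄ L(M2).

No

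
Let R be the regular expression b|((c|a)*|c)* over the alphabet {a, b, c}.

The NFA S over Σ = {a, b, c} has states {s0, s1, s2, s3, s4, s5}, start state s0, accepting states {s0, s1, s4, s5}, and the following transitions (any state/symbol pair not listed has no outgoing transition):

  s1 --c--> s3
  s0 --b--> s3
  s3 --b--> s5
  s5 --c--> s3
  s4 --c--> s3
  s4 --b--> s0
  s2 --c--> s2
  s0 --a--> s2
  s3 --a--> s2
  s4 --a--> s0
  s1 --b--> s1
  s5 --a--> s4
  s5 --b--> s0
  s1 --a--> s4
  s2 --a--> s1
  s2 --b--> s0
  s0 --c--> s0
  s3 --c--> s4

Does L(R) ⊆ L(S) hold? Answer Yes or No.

The string a is in L(R) but not in L(S).
So L(R) ⊄ L(S).

No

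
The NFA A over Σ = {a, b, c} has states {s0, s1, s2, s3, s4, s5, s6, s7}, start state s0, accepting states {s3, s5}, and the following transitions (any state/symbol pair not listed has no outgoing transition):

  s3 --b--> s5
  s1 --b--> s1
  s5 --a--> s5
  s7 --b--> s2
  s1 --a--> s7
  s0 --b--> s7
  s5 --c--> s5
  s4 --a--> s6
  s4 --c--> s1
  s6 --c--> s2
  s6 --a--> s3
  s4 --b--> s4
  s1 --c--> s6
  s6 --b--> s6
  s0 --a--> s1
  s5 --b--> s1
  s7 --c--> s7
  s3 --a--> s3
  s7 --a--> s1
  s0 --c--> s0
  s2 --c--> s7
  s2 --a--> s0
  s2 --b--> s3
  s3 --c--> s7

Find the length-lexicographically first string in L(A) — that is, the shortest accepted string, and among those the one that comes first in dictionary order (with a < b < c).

aca

A breadth-first search from s0 reaches an accepting state first via the path s0 → s1 → s6 → s3 on input aca.
No string of length < 3 is accepted (BFS exhausts all shorter strings without reaching an accepting state), and aca is the lexicographically least accepting string of length 3.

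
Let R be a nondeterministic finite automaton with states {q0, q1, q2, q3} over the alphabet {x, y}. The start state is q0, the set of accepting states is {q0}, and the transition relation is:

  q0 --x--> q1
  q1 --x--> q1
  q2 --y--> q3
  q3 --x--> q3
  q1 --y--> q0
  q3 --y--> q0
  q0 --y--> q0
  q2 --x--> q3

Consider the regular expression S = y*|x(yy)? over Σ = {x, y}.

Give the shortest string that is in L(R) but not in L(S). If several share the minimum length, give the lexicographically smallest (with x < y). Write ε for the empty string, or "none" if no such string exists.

xy

The string xy is accepted by R but not by S.
No shorter string lies in the difference, and xy is the lexicographically first length-2 string in L(R) \ L(S).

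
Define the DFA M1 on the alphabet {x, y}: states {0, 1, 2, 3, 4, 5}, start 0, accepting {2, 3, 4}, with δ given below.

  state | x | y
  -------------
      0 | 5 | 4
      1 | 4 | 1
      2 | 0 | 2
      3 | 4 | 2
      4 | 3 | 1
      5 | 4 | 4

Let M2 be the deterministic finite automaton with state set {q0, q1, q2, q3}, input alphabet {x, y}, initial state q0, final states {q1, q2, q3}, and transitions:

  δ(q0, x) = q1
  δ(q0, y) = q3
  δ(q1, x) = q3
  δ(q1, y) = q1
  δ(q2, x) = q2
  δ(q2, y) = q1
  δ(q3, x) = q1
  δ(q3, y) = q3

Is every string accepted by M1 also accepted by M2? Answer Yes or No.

Exploring the product automaton M1 × M2 from the start pair (0, q0), following both machines on each input symbol, reaches 13 state pairs: (0, q0), (5, q1), (4, q3), (4, q1), (3, q1), (1, q3), (3, q3), (1, q1), (2, q1), (2, q3), (0, q3), (0, q1), (5, q3).
M1 accepts in {2, 3, 4} and M2 accepts in {q1, q2, q3}. The reachable pairs whose M1-component is accepting are (4, q3), (4, q1), (3, q1), (3, q3), (2, q1), (2, q3); in each of them the M2-component is accepting too, so the product for L(M1) \ L(M2) (M1-component accepting, M2-component rejecting) has no reachable accepting pair and the difference is empty.
Hence every string in L(M1) is also in L(M2).

Yes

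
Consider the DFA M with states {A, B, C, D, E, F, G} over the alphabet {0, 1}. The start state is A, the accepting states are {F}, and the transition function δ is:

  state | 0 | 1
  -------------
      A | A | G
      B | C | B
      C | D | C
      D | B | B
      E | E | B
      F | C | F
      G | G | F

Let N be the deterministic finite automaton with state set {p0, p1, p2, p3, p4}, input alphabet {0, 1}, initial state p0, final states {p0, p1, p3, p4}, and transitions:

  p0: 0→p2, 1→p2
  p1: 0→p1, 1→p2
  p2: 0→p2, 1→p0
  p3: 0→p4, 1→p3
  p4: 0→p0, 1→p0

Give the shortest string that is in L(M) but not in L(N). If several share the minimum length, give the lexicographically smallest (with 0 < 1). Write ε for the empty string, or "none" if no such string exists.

011

The string 011 is accepted by M but not by N.
No shorter string lies in the difference, and 011 is the lexicographically first length-3 string in L(M) \ L(N).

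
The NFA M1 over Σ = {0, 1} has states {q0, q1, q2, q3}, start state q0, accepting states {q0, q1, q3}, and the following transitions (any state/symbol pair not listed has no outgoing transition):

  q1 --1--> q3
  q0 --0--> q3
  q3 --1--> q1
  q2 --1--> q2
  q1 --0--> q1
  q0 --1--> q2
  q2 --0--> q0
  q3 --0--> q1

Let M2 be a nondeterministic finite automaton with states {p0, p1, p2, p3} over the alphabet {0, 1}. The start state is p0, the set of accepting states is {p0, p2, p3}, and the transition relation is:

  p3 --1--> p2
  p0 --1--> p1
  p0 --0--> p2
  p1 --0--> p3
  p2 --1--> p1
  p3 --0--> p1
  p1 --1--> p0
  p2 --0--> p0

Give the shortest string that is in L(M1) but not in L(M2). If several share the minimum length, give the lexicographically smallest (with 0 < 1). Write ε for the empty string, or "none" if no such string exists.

01

The string 01 is accepted by M1 but not by M2.
No shorter string lies in the difference, and 01 is the lexicographically first length-2 string in L(M1) \ L(M2).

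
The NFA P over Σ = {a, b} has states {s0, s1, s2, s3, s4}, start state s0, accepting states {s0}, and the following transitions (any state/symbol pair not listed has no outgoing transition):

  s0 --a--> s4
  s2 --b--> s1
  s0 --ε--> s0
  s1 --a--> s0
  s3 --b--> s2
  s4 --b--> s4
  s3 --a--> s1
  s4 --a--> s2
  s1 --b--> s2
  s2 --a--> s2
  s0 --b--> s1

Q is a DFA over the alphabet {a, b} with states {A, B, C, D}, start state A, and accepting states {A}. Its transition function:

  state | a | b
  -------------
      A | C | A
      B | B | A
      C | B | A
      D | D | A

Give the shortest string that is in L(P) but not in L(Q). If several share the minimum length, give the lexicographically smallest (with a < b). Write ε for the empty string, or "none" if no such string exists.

ba

The string ba is accepted by P but not by Q.
No shorter string lies in the difference, and ba is the lexicographically first length-2 string in L(P) \ L(Q).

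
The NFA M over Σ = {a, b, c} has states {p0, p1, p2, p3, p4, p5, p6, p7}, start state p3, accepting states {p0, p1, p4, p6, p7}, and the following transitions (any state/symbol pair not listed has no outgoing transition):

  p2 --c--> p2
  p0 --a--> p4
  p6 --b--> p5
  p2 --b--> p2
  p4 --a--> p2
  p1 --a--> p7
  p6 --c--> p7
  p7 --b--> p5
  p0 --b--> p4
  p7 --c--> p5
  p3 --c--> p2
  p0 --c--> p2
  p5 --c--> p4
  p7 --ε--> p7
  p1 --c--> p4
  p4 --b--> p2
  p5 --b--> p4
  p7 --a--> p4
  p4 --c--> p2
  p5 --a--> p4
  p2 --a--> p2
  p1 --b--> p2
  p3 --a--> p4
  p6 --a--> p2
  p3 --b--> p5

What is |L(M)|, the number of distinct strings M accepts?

4

The useful subgraph on states {p3, p4, p5} is acyclic, so L(M) is finite; the longest accepting path visits 3 useful states, giving maximum string length 2.
Counting accepting paths from p3 by length: 1 of length 1, 3 of length 2. Total 4.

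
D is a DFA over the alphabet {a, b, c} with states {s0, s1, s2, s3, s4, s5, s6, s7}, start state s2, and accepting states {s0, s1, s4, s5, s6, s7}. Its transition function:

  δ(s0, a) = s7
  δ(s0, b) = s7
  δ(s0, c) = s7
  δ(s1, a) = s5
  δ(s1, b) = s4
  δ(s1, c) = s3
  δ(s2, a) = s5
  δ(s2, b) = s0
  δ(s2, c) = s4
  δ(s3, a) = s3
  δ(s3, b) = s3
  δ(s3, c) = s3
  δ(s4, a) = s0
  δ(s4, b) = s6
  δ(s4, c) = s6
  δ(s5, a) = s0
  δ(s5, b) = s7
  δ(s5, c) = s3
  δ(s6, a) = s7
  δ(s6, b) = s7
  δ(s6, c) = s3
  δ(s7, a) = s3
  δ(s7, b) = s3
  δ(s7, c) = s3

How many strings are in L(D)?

21

The useful subgraph on states {s0, s2, s4, s5, s6, s7} is acyclic, so L(D) is finite; the longest accepting path visits 4 useful states, giving maximum string length 3.
Counting accepting paths from s2 by length: 3 of length 1, 8 of length 2, 10 of length 3. Total 21.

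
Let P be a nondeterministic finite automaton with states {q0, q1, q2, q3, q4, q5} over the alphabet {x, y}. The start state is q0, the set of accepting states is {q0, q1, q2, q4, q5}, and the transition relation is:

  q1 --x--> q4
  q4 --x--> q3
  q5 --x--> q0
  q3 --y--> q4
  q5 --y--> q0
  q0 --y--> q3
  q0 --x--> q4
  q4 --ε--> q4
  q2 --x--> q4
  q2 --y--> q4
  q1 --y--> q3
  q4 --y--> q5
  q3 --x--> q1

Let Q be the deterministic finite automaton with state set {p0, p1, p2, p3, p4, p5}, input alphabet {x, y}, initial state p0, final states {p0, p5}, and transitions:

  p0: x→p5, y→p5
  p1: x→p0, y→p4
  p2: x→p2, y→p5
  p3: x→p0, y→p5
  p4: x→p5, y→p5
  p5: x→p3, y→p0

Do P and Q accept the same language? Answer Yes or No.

The string yx is accepted by P but rejected by Q.
So L(P) ≠ L(Q).

No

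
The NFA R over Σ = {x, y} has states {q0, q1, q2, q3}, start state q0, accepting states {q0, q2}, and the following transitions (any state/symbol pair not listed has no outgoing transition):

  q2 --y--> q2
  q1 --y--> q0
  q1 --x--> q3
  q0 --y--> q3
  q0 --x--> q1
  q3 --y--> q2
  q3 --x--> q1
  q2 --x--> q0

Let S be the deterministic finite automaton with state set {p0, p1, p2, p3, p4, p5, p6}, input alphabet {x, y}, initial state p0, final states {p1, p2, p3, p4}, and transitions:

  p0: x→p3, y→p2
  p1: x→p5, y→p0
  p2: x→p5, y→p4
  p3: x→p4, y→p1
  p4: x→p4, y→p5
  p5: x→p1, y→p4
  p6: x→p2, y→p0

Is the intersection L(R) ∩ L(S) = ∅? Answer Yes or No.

The string xy is accepted by both R and S.
Hence L(R) ∩ L(S) ≠ ∅.

No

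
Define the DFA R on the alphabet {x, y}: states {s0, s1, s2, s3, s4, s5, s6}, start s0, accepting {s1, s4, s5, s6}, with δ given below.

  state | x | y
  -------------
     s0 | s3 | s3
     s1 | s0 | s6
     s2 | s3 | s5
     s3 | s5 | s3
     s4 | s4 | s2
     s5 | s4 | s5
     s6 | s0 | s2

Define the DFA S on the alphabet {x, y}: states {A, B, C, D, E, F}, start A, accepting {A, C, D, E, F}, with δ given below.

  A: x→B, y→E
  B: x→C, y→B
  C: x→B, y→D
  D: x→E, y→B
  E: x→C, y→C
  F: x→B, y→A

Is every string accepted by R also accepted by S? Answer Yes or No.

No

The string xxx is in L(R) but not in L(S).
So L(R) ⊄ L(S).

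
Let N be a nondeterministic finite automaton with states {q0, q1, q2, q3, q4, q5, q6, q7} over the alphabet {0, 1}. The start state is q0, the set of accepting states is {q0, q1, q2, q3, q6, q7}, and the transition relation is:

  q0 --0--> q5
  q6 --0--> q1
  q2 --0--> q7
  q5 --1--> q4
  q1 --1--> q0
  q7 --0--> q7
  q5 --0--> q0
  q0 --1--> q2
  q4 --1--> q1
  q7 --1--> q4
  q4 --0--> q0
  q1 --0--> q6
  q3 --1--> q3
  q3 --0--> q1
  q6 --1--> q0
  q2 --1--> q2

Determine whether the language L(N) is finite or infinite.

State q2 is reachable from the start and can reach an accepting state, and it lies on the cycle q2 → q2.
Traversing that cycle any number of times yields accepted strings of unbounded length, so the language is infinite.

infinite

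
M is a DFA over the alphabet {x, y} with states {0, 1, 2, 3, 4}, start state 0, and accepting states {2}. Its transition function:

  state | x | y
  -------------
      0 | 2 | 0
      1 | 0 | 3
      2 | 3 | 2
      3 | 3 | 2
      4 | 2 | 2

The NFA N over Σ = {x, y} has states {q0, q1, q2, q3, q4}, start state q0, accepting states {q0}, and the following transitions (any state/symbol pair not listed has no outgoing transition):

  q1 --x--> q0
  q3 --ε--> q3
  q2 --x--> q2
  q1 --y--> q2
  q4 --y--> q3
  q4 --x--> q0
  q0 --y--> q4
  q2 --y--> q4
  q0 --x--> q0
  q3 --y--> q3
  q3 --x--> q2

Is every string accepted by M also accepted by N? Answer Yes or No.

No

The string xy is in L(M) but not in L(N).
So L(M) ⊄ L(N).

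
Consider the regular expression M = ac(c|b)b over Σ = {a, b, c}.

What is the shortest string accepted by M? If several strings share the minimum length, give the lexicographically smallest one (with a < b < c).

By inspection of the expression, no string of length less than 4 matches, and acbb is the lexicographically first match of length 4.

acbb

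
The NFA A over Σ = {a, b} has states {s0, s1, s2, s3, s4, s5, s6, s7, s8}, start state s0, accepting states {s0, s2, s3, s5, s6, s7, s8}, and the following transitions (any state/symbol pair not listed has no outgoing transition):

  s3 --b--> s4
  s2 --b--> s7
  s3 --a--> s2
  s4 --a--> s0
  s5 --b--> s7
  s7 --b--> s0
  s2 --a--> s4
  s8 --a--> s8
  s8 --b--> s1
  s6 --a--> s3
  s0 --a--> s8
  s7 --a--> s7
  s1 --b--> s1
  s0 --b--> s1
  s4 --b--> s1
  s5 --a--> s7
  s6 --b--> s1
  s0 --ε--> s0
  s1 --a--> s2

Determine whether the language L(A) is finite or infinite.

State s8 is reachable from the start and can reach an accepting state, and it lies on the cycle s8 → s8.
Traversing that cycle any number of times yields accepted strings of unbounded length, so the language is infinite.

infinite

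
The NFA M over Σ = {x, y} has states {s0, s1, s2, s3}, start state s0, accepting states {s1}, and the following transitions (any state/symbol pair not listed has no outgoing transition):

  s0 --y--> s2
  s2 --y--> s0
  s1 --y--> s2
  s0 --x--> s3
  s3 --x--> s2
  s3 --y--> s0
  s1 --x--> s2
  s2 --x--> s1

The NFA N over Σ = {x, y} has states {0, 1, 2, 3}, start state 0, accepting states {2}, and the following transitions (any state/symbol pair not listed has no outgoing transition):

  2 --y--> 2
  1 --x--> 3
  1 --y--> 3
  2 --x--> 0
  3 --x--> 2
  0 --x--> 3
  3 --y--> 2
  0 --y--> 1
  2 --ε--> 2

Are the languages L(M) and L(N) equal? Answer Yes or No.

No

The string yx is accepted by M but rejected by N.
So L(M) ≠ L(N).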